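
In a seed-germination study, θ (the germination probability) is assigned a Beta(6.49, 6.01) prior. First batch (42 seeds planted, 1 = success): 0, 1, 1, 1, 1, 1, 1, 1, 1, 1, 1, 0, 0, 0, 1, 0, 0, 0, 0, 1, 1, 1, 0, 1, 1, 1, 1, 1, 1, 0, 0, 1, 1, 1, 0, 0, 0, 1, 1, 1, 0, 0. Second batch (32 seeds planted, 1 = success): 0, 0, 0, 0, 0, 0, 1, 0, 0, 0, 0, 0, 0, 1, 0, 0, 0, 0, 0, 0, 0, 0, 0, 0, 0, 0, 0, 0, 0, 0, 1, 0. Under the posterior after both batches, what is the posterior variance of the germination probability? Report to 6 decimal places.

The Beta prior is conjugate to a Binomial/Bernoulli likelihood; the update adds successes to α and failures to β.
After batch 1: Beta(6.49+26, 6.01+16) = Beta(32.49, 22.01).
After batch 2: Beta(32.49+3, 22.01+29) = Beta(35.49, 51.01).
Var = αβ/((α+β)²(α+β+1)) = 35.49·51.01/(86.50²·87.50) = 0.002765.

0.002765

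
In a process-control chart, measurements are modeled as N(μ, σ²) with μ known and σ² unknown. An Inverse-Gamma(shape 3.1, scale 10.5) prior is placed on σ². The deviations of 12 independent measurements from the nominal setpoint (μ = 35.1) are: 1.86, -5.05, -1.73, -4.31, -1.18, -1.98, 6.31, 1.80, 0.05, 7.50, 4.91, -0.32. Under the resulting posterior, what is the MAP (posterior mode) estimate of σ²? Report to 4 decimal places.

With known mean μ and an Inverse-Gamma(α, β) prior on σ², the Normal likelihood is conjugate: posterior is Inv-Gamma(α + n/2, β + Σ(xᵢ−μ)²/2).
Σ(xᵢ−μ)² = (1.86)² + (-5.05)² + (-1.73)² + (-4.31)² + (-1.18)² + (-1.98)² + (6.31)² + (1.80)² + (0.05)² + (7.50)² + (4.91)² + (-0.32)² = 179.3630.
Posterior: Inv-Gamma(3.1 + 12/2, 10.5 + 179.3630/2) = Inv-Gamma(9.10, 100.18150).
Mode = β/(α+1) = 100.18150/10.10 = 9.9190.

9.9190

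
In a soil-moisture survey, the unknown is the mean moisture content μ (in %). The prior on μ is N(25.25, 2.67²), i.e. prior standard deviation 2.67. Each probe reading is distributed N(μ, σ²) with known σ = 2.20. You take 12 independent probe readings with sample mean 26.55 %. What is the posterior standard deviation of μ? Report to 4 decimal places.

For Normal data with known variance σ², a Normal(μ₀, σ₀²) prior on μ is conjugate. Posterior precision = 1/σ₀² + n/σ²; posterior mean is the precision-weighted average of μ₀ and x̄.
σ₀² = 2.67² = 7.1289, σ² = 2.20² = 4.84; σ² + n·σ₀² = 4.84 + 12·7.1289 = 90.3868.
Posterior precision = 1/σ₀² + n/σ² = 1/7.1289 + 12/4.84 = (σ² + n·σ₀²)/(σ₀²σ²) = 90.3868/(7.1289·4.84); posterior variance σₙ² = σ₀²σ²/(σ² + n·σ₀²) = 7.1289·4.84/90.3868 = 0.381736.
Posterior SD = √σₙ² = √(7.1289·4.84/90.3868) = 0.6178.

0.6178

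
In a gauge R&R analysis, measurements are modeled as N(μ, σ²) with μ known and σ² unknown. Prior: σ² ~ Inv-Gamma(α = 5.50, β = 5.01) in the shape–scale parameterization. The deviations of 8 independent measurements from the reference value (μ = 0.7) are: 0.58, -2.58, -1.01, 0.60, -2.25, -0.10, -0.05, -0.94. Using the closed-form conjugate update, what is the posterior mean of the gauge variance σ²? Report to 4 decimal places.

1.4324

With known mean μ and an Inverse-Gamma(α, β) prior on σ², the Normal likelihood is conjugate: posterior is Inv-Gamma(α + n/2, β + Σ(xᵢ−μ)²/2).
Σ(xᵢ−μ)² = (0.58)² + (-2.58)² + (-1.01)² + (0.60)² + (-2.25)² + (-0.10)² + (-0.05)² + (-0.94)² = 14.3315.
Posterior: Inv-Gamma(5.50 + 8/2, 5.01 + 14.3315/2) = Inv-Gamma(9.50, 12.17575).
E[σ²|data] = β/(α−1) = 12.17575/8.50 = 1.4324.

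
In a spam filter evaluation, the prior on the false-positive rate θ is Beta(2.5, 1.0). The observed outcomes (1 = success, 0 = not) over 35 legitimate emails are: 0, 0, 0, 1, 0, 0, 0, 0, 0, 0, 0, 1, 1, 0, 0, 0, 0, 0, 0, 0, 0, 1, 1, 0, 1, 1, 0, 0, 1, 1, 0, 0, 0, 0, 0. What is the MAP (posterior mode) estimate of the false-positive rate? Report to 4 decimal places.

0.2877

The Beta prior is conjugate to a Binomial/Bernoulli likelihood; the update adds successes to α and failures to β.
Posterior: Beta(α+k, β+n−k) = Beta(2.5+9, 1.0+26) = Beta(11.5, 27.0).
Mode of Beta(a,b) for a,b>1 is (a−1)/(a+b−2) = 10.5/36.5 = 0.2877.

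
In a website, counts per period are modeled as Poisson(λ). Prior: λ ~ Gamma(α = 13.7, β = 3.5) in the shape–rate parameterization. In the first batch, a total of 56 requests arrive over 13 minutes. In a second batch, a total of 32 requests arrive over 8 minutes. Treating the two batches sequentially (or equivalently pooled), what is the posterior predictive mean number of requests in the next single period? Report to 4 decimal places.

With a Gamma(shape α, rate β) prior, the Poisson likelihood is conjugate: the posterior is Gamma(α + ΣXᵢ, β + n).
After batch 1: Gamma(α+S, β+n) = Gamma(13.7+56, 3.5+13) = Gamma(69.7, 16.5).
After batch 2: Gamma(α+S, β+n) = Gamma(69.7+32, 16.5+8) = Gamma(101.7, 24.5).
The predictive distribution for one future period is NegBinom with mean α/β = 4.1510.

4.1510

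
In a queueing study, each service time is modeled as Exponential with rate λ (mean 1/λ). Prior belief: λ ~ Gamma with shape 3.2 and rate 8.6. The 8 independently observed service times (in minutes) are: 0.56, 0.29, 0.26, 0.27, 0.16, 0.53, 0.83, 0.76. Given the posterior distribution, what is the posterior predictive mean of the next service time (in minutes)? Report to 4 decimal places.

1.2020

With a Gamma(shape α, rate β) prior on the exponential rate λ, the posterior after n observations with total T = Σxᵢ is Gamma(α+n, β+T).
Sum of observations T = 3.66 minutes; n = 8.
Posterior: Gamma(3.2+8, 8.6+3.66) = Gamma(11.2, 12.26).
The predictive distribution for the next observation is Lomax; its mean is β/(α−1) = 12.26/10.2 = 1.2020.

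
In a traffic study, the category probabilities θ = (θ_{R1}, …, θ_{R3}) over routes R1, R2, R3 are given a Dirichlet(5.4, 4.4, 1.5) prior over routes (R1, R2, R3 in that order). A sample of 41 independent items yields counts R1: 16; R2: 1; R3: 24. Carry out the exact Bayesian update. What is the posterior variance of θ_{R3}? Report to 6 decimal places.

0.004688

The Dirichlet prior is conjugate to the Multinomial likelihood: each posterior αⱼ = prior αⱼ + observed count nⱼ.
Posterior concentration: (21.4, 5.4, 25.5), total = 52.3.
Var[θ_j] = α_j(Σα−α_j)/((Σα)²(Σα+1)) = 25.5·26.8/(52.3²·53.3) = 0.004688.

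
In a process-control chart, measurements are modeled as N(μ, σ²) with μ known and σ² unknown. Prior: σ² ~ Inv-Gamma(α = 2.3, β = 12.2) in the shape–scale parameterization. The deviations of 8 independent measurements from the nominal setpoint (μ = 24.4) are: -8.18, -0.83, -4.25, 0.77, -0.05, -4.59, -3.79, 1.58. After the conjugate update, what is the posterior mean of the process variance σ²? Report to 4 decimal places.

14.0177

With known mean μ and an Inverse-Gamma(α, β) prior on σ², the Normal likelihood is conjugate: posterior is Inv-Gamma(α + n/2, β + Σ(xᵢ−μ)²/2).
Σ(xᵢ−μ)² = (-8.18)² + (-0.83)² + (-4.25)² + (0.77)² + (-0.05)² + (-4.59)² + (-3.79)² + (1.58)² = 124.1878.
Posterior: Inv-Gamma(2.3 + 8/2, 12.2 + 124.1878/2) = Inv-Gamma(6.30, 74.29390).
E[σ²|data] = β/(α−1) = 74.29390/5.30 = 14.0177.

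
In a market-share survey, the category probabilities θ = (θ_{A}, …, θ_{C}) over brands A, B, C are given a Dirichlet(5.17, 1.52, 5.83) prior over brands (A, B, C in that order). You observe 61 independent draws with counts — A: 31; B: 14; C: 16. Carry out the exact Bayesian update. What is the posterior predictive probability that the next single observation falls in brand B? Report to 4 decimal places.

0.2111

The Dirichlet prior is conjugate to the Multinomial likelihood: each posterior αⱼ = prior αⱼ + observed count nⱼ.
Posterior concentration: (36.17, 15.52, 21.83), total = 73.52.
P(next = B | data) = α_{B}/Σα = 0.2111.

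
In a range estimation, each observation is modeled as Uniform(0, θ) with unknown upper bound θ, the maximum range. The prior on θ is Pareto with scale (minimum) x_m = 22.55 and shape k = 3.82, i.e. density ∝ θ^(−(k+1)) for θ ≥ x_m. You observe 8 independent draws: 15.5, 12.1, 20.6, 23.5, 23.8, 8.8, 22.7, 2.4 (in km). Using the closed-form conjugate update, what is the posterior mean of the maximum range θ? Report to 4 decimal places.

25.9996

A Pareto(scale x_m, shape k) prior on the upper bound θ of Uniform(0, θ) is conjugate: posterior is Pareto(max(x_m, max xᵢ), k + n).
Sample maximum = 23.8; prior scale x_m = 22.55 → posterior scale = max = 23.80.
Posterior shape = 3.82 + 8 = 11.82.
E[θ|data] = k·x_m/(k−1) = 11.82·23.80/10.82 = 25.9996.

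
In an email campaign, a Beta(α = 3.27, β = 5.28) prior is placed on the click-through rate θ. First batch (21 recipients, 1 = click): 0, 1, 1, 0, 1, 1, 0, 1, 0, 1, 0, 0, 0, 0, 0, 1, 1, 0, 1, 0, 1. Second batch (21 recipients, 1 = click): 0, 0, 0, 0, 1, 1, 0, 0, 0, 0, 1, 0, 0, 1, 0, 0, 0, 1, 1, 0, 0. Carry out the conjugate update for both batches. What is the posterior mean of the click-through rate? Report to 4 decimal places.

0.3812

The Beta prior is conjugate to a Binomial/Bernoulli likelihood; the update adds successes to α and failures to β.
After batch 1: Beta(3.27+10, 5.28+11) = Beta(13.27, 16.28).
After batch 2: Beta(13.27+6, 16.28+15) = Beta(19.27, 31.28).
Posterior mean = α/(α+β) = 19.27/50.55 = 0.3812.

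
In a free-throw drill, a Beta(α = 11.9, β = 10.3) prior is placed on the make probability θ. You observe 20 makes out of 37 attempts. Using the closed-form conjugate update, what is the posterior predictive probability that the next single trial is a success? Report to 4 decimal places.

0.5389

The Beta prior is conjugate to a Binomial/Bernoulli likelihood; the update adds successes to α and failures to β.
Posterior: Beta(α+k, β+n−k) = Beta(11.9+20, 10.3+17) = Beta(31.9, 27.3).
For a single future Bernoulli trial, P(success | data) = α/(α+β) = 0.5389.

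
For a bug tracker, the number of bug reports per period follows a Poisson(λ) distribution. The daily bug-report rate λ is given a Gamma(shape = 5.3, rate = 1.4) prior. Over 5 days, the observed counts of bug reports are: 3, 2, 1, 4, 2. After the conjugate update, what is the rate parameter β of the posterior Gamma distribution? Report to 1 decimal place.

With a Gamma(shape α, rate β) prior, the Poisson likelihood is conjugate: the posterior is Gamma(α + ΣXᵢ, β + n).
Sum of counts S = 12 over n = 5 days.
Posterior: Gamma(α+S, β+n) = Gamma(5.3+12, 1.4+5) = Gamma(17.3, 6.4).
Posterior β = 6.4.

6.4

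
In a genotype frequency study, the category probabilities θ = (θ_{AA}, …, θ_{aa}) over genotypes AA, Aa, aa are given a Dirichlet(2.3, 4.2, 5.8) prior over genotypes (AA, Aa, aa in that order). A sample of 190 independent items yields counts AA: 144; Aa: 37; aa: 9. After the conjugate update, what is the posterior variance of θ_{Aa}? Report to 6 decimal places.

0.000798

The Dirichlet prior is conjugate to the Multinomial likelihood: each posterior αⱼ = prior αⱼ + observed count nⱼ.
Posterior concentration: (146.3, 41.2, 14.8), total = 202.3.
Var[θ_j] = α_j(Σα−α_j)/((Σα)²(Σα+1)) = 41.2·161.1/(202.3²·203.3) = 0.000798.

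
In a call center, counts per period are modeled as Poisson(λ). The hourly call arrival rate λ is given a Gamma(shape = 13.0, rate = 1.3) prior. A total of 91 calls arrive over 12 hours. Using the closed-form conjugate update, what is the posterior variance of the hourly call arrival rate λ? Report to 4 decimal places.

0.5879

With a Gamma(shape α, rate β) prior, the Poisson likelihood is conjugate: the posterior is Gamma(α + ΣXᵢ, β + n).
Posterior: Gamma(α+S, β+n) = Gamma(13.0+91, 1.3+12) = Gamma(104.0, 13.3).
Var = α/β² = 104.0/13.3² = 0.5879.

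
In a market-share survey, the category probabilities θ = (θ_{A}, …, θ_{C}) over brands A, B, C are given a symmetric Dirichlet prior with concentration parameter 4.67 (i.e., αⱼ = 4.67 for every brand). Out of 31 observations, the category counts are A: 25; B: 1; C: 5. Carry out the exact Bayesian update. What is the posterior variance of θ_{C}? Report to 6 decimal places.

0.003666

The Dirichlet prior is conjugate to the Multinomial likelihood: each posterior αⱼ = prior αⱼ + observed count nⱼ.
Posterior concentration: (29.67, 5.67, 9.67), total = 45.01.
Var[θ_j] = α_j(Σα−α_j)/((Σα)²(Σα+1)) = 9.67·35.34/(45.01²·46.01) = 0.003666.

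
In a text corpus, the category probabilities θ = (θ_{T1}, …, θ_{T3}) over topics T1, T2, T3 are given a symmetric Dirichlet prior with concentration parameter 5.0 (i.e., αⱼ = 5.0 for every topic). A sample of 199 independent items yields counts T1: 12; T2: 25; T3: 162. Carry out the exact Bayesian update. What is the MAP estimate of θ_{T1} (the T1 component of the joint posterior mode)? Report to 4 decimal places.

0.0758

The Dirichlet prior is conjugate to the Multinomial likelihood: each posterior αⱼ = prior αⱼ + observed count nⱼ.
Posterior concentration: (17.0, 30.0, 167.0), total = 214.0.
Joint mode component: (α_{T1}−1)/(Σα−K) = 16.0/211.0 = 0.0758.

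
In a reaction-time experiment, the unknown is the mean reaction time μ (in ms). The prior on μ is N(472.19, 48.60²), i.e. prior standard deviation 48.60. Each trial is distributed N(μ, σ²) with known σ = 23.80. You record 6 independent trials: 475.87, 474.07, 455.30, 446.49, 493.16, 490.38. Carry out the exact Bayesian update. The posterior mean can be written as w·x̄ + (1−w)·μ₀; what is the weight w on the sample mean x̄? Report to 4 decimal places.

For Normal data with known variance σ², a Normal(μ₀, σ₀²) prior on μ is conjugate. Posterior precision = 1/σ₀² + n/σ²; posterior mean is the precision-weighted average of μ₀ and x̄.
σ₀² = 48.60² = 2361.96, σ² = 23.80² = 566.44. Prior precision 1/σ₀² = 1/2361.96; data precision n/σ² = 6/566.44.
w = (n/σ²)/(1/σ₀² + n/σ²) = n·σ₀²/(σ² + n·σ₀²) = 6·2361.96/(566.44 + 6·2361.96) = 14171.76/14738.2 = 0.9616.

0.9616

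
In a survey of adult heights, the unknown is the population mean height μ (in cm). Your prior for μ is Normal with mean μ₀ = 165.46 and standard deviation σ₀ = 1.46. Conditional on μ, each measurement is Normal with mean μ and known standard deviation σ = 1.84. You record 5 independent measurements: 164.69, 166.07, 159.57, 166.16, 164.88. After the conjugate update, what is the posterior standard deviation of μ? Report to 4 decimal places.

0.7169

For Normal data with known variance σ², a Normal(μ₀, σ₀²) prior on μ is conjugate. Posterior precision = 1/σ₀² + n/σ²; posterior mean is the precision-weighted average of μ₀ and x̄.
σ₀² = 1.46² = 2.1316, σ² = 1.84² = 3.3856; σ² + n·σ₀² = 3.3856 + 5·2.1316 = 14.0436.
Posterior precision = 1/σ₀² + n/σ² = 1/2.1316 + 5/3.3856 = (σ² + n·σ₀²)/(σ₀²σ²) = 14.0436/(2.1316·3.3856); posterior variance σₙ² = σ₀²σ²/(σ² + n·σ₀²) = 2.1316·3.3856/14.0436 = 0.513881.
Posterior SD = √σₙ² = √(2.1316·3.3856/14.0436) = 0.7169.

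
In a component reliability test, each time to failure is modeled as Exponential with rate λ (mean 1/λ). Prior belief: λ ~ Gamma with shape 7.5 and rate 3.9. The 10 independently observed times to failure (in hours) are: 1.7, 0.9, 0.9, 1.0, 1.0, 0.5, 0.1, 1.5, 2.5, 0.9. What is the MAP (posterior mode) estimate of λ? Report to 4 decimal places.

1.1074

With a Gamma(shape α, rate β) prior on the exponential rate λ, the posterior after n observations with total T = Σxᵢ is Gamma(α+n, β+T).
Sum of observations T = 11.0 hours; n = 10.
Posterior: Gamma(7.5+10, 3.9+11.0) = Gamma(17.5, 14.9).
Mode = (α−1)/β = 1.1074.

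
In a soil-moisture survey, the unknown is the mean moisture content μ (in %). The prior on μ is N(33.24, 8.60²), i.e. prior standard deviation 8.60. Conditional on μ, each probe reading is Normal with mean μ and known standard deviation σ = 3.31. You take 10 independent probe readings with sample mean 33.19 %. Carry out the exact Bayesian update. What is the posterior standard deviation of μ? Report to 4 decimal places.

For Normal data with known variance σ², a Normal(μ₀, σ₀²) prior on μ is conjugate. Posterior precision = 1/σ₀² + n/σ²; posterior mean is the precision-weighted average of μ₀ and x̄.
σ₀² = 8.60² = 73.96, σ² = 3.31² = 10.9561; σ² + n·σ₀² = 10.9561 + 10·73.96 = 750.5561.
Posterior precision = 1/σ₀² + n/σ² = 1/73.96 + 10/10.9561 = (σ² + n·σ₀²)/(σ₀²σ²) = 750.5561/(73.96·10.9561); posterior variance σₙ² = σ₀²σ²/(σ² + n·σ₀²) = 73.96·10.9561/750.5561 = 1.079617.
Posterior SD = √σₙ² = √(73.96·10.9561/750.5561) = 1.0390.

1.0390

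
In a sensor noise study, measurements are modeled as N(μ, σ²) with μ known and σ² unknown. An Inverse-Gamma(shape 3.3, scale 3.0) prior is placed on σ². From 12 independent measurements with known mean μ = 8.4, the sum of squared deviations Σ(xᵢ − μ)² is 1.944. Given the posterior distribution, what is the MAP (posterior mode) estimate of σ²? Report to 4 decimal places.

With known mean μ and an Inverse-Gamma(α, β) prior on σ², the Normal likelihood is conjugate: posterior is Inv-Gamma(α + n/2, β + Σ(xᵢ−μ)²/2).
Posterior: Inv-Gamma(3.3 + 12/2, 3.0 + 1.944/2) = Inv-Gamma(9.30, 3.9720).
Mode = β/(α+1) = 3.9720/10.30 = 0.3856.

0.3856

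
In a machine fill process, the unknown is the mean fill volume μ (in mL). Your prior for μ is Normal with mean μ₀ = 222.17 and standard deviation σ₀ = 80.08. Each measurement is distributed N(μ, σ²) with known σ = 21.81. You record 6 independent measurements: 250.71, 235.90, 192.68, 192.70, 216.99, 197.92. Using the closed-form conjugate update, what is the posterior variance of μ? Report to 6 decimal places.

For Normal data with known variance σ², a Normal(μ₀, σ₀²) prior on μ is conjugate. Posterior precision = 1/σ₀² + n/σ²; posterior mean is the precision-weighted average of μ₀ and x̄.
σ₀² = 80.08² = 6412.8064, σ² = 21.81² = 475.6761; σ² + n·σ₀² = 475.6761 + 6·6412.8064 = 38952.5145.
Posterior precision = 1/σ₀² + n/σ² = 1/6412.8064 + 6/475.6761 = (σ² + n·σ₀²)/(σ₀²σ²) = 38952.5145/(6412.8064·475.6761); posterior variance σₙ² = σ₀²σ²/(σ² + n·σ₀²) = 6412.8064·475.6761/38952.5145 = 78.311215.

78.311215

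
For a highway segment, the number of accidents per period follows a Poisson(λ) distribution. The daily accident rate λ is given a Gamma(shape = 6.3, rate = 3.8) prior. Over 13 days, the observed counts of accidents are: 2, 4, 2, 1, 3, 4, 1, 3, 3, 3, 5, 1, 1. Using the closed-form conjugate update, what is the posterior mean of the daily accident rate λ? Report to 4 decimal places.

2.3393

With a Gamma(shape α, rate β) prior, the Poisson likelihood is conjugate: the posterior is Gamma(α + ΣXᵢ, β + n).
Sum of counts S = 33 over n = 13 days.
Posterior: Gamma(α+S, β+n) = Gamma(6.3+33, 3.8+13) = Gamma(39.3, 16.8).
Posterior mean = α/β = 39.3/16.8 = 2.3393.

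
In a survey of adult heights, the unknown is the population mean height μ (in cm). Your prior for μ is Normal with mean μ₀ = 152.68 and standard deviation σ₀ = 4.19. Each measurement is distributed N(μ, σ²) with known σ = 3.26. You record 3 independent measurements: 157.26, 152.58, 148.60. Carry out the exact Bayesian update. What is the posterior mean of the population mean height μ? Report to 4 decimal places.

For Normal data with known variance σ², a Normal(μ₀, σ₀²) prior on μ is conjugate. Posterior precision = 1/σ₀² + n/σ²; posterior mean is the precision-weighted average of μ₀ and x̄.
Σxᵢ = 157.26 + 152.58 + 148.60 = 458.44, so n·x̄ = 458.44.
σ₀² = 4.19² = 17.5561, σ² = 3.26² = 10.6276; σ² + n·σ₀² = 10.6276 + 3·17.5561 = 63.2959.
Posterior mean = (μ₀/σ₀² + n·x̄/σ²)/(1/σ₀² + n/σ²) = (σ²·μ₀ + σ₀²·n·x̄)/(σ² + n·σ₀²) = (10.6276·152.68 + 17.5561·458.44)/63.2959 = 9671.040452/63.2959 = 152.7909.

152.7909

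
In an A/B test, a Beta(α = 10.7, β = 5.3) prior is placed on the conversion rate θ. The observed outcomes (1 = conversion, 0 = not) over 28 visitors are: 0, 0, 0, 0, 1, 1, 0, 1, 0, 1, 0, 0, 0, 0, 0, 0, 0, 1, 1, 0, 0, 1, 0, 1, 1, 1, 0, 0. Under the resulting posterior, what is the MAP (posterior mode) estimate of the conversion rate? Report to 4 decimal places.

The Beta prior is conjugate to a Binomial/Bernoulli likelihood; the update adds successes to α and failures to β.
Posterior: Beta(α+k, β+n−k) = Beta(10.7+10, 5.3+18) = Beta(20.7, 23.3).
Mode of Beta(a,b) for a,b>1 is (a−1)/(a+b−2) = 19.7/42.0 = 0.4690.

0.4690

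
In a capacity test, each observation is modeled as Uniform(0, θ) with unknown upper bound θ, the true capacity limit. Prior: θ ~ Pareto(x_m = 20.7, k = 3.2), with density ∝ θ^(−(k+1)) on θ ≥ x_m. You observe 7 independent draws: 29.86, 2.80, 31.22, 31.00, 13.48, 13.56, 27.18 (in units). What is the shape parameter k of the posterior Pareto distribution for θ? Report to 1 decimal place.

10.2

A Pareto(scale x_m, shape k) prior on the upper bound θ of Uniform(0, θ) is conjugate: posterior is Pareto(max(x_m, max xᵢ), k + n).
Sample maximum = 31.22; prior scale x_m = 20.7 → posterior scale = max = 31.22.
Posterior shape = 3.2 + 7 = 10.2.
Posterior shape k = 10.2.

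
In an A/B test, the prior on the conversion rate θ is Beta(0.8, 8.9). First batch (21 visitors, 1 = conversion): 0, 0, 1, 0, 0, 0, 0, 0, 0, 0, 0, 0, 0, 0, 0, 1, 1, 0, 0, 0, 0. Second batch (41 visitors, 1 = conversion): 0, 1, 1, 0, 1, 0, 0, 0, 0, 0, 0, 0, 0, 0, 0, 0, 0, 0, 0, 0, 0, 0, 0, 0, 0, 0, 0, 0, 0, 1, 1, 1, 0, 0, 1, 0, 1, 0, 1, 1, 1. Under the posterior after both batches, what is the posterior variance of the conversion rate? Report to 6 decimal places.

0.002253

The Beta prior is conjugate to a Binomial/Bernoulli likelihood; the update adds successes to α and failures to β.
After batch 1: Beta(0.8+3, 8.9+18) = Beta(3.8, 26.9).
After batch 2: Beta(3.8+11, 26.9+30) = Beta(14.8, 56.9).
Var = αβ/((α+β)²(α+β+1)) = 14.8·56.9/(71.7²·72.7) = 0.002253.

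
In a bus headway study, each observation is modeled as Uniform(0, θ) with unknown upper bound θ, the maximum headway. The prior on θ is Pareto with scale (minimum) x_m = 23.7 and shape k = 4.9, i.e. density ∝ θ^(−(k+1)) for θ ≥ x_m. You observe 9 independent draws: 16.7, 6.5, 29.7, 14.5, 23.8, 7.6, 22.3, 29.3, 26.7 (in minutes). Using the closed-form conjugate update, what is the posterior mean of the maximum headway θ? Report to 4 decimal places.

32.0023

A Pareto(scale x_m, shape k) prior on the upper bound θ of Uniform(0, θ) is conjugate: posterior is Pareto(max(x_m, max xᵢ), k + n).
Sample maximum = 29.7; prior scale x_m = 23.7 → posterior scale = max = 29.7.
Posterior shape = 4.9 + 9 = 13.9.
E[θ|data] = k·x_m/(k−1) = 13.9·29.7/12.9 = 32.0023.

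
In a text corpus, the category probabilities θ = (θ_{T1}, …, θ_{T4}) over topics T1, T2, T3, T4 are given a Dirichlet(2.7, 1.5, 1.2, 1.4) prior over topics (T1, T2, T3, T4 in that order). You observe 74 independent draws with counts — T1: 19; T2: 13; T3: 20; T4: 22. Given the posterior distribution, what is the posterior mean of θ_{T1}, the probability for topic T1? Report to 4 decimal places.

The Dirichlet prior is conjugate to the Multinomial likelihood: each posterior αⱼ = prior αⱼ + observed count nⱼ.
Posterior concentration: (21.7, 14.5, 21.2, 23.4), total = 80.8.
E[θ_{T1}|data] = α_{T1}/Σα = 21.7/80.8 = 0.2686.

0.2686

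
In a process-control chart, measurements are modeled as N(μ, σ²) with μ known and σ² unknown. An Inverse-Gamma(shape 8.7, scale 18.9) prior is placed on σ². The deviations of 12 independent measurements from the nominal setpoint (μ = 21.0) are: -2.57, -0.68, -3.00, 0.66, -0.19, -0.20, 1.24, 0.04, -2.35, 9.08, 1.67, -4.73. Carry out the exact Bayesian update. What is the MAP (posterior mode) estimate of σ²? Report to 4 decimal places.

5.3837

With known mean μ and an Inverse-Gamma(α, β) prior on σ², the Normal likelihood is conjugate: posterior is Inv-Gamma(α + n/2, β + Σ(xᵢ−μ)²/2).
Σ(xᵢ−μ)² = (-2.57)² + (-0.68)² + (-3.00)² + (0.66)² + (-0.19)² + (-0.20)² + (1.24)² + (0.04)² + (-2.35)² + (9.08)² + (1.67)² + (-4.73)² = 131.2489.
Posterior: Inv-Gamma(8.7 + 12/2, 18.9 + 131.2489/2) = Inv-Gamma(14.70, 84.52445).
Mode = β/(α+1) = 84.52445/15.70 = 5.3837.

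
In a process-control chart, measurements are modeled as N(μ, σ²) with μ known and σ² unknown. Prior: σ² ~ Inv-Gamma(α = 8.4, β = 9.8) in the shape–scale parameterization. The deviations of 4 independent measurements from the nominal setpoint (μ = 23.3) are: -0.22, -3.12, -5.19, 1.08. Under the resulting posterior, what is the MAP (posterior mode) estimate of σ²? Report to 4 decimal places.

With known mean μ and an Inverse-Gamma(α, β) prior on σ², the Normal likelihood is conjugate: posterior is Inv-Gamma(α + n/2, β + Σ(xᵢ−μ)²/2).
Σ(xᵢ−μ)² = (-0.22)² + (-3.12)² + (-5.19)² + (1.08)² = 37.8853.
Posterior: Inv-Gamma(8.4 + 4/2, 9.8 + 37.8853/2) = Inv-Gamma(10.40, 28.74265).
Mode = β/(α+1) = 28.74265/11.40 = 2.5213.

2.5213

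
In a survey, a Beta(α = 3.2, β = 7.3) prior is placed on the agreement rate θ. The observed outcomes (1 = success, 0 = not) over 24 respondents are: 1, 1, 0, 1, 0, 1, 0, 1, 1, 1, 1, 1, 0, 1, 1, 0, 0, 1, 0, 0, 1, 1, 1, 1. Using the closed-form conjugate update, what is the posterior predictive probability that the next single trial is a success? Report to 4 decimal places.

0.5565

The Beta prior is conjugate to a Binomial/Bernoulli likelihood; the update adds successes to α and failures to β.
Posterior: Beta(α+k, β+n−k) = Beta(3.2+16, 7.3+8) = Beta(19.2, 15.3).
For a single future Bernoulli trial, P(success | data) = α/(α+β) = 0.5565.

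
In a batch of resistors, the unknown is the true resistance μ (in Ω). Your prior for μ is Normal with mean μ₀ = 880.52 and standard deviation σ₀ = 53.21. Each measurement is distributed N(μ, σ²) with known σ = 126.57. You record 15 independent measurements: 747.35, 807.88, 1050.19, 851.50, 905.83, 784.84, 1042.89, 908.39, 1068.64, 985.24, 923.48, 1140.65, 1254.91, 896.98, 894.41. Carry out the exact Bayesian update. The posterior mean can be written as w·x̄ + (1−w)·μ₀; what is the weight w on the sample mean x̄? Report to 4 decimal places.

For Normal data with known variance σ², a Normal(μ₀, σ₀²) prior on μ is conjugate. Posterior precision = 1/σ₀² + n/σ²; posterior mean is the precision-weighted average of μ₀ and x̄.
σ₀² = 53.21² = 2831.3041, σ² = 126.57² = 16019.9649. Prior precision 1/σ₀² = 1/2831.3041; data precision n/σ² = 15/16019.9649.
w = (n/σ²)/(1/σ₀² + n/σ²) = n·σ₀²/(σ² + n·σ₀²) = 15·2831.3041/(16019.9649 + 15·2831.3041) = 42469.5615/58489.5264 = 0.7261.

0.7261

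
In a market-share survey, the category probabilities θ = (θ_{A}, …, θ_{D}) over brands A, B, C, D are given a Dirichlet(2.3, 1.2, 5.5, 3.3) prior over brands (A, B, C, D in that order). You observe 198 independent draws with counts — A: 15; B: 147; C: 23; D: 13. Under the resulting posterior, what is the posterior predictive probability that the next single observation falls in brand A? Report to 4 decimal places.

0.0823

The Dirichlet prior is conjugate to the Multinomial likelihood: each posterior αⱼ = prior αⱼ + observed count nⱼ.
Posterior concentration: (17.3, 148.2, 28.5, 16.3), total = 210.3.
P(next = A | data) = α_{A}/Σα = 0.0823.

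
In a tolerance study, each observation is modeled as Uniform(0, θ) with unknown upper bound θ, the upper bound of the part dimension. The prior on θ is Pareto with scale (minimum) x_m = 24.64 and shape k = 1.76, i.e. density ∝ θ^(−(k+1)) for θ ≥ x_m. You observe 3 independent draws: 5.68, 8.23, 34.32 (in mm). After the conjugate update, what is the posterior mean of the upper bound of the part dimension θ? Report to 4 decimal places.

A Pareto(scale x_m, shape k) prior on the upper bound θ of Uniform(0, θ) is conjugate: posterior is Pareto(max(x_m, max xᵢ), k + n).
Sample maximum = 34.32; prior scale x_m = 24.64 → posterior scale = max = 34.32.
Posterior shape = 1.76 + 3 = 4.76.
E[θ|data] = k·x_m/(k−1) = 4.76·34.32/3.76 = 43.4477.

43.4477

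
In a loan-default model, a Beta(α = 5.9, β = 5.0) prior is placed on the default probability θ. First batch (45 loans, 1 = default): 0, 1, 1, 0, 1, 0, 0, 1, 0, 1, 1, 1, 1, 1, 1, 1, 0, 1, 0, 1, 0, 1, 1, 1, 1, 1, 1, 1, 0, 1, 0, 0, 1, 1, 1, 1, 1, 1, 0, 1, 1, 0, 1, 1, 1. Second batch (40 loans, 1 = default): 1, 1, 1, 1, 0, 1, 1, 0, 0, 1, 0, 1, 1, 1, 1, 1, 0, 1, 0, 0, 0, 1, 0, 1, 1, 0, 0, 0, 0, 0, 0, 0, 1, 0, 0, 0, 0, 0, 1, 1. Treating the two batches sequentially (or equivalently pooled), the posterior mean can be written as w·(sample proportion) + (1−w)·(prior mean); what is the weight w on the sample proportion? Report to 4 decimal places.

The Beta prior is conjugate to a Binomial/Bernoulli likelihood; the update adds successes to α and failures to β.
Total number of loans: n = 45 + 40 = 85.
Posterior mean = (α₀+k)/(α₀+β₀+n) = [n/(α₀+β₀+n)]·(k/n) + [(α₀+β₀)/(α₀+β₀+n)]·α₀/(α₀+β₀), so only n and the prior enter the weight.
The weight on the data is w = n/(α₀+β₀+n) = 85/(5.9+5.0+85) = 85/95.9 = 0.8863.

0.8863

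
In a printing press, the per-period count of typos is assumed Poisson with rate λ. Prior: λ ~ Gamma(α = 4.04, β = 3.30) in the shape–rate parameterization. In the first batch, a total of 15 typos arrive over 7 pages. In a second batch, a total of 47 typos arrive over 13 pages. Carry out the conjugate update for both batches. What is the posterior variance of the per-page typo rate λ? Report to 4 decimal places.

With a Gamma(shape α, rate β) prior, the Poisson likelihood is conjugate: the posterior is Gamma(α + ΣXᵢ, β + n).
After batch 1: Gamma(α+S, β+n) = Gamma(4.04+15, 3.30+7) = Gamma(19.04, 10.30).
After batch 2: Gamma(α+S, β+n) = Gamma(19.04+47, 10.30+13) = Gamma(66.04, 23.30).
Var = α/β² = 66.04/23.30² = 0.1216.

0.1216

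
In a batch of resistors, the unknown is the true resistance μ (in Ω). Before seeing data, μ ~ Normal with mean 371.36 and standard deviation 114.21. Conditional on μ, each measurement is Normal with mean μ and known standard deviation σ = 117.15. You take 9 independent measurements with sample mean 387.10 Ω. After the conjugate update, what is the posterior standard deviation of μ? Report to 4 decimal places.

For Normal data with known variance σ², a Normal(μ₀, σ₀²) prior on μ is conjugate. Posterior precision = 1/σ₀² + n/σ²; posterior mean is the precision-weighted average of μ₀ and x̄.
σ₀² = 114.21² = 13043.9241, σ² = 117.15² = 13724.1225; σ² + n·σ₀² = 13724.1225 + 9·13043.9241 = 131119.4394.
Posterior precision = 1/σ₀² + n/σ² = 1/13043.9241 + 9/13724.1225 = (σ² + n·σ₀²)/(σ₀²σ²) = 131119.4394/(13043.9241·13724.1225); posterior variance σₙ² = σ₀²σ²/(σ² + n·σ₀²) = 13043.9241·13724.1225/131119.4394 = 1365.292691.
Posterior SD = √σₙ² = √(13043.9241·13724.1225/131119.4394) = 36.9499.

36.9499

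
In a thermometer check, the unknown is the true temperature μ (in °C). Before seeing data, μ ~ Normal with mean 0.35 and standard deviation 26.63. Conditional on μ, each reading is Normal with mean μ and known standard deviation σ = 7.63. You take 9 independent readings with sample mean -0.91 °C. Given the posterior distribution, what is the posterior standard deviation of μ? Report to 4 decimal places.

2.5318

For Normal data with known variance σ², a Normal(μ₀, σ₀²) prior on μ is conjugate. Posterior precision = 1/σ₀² + n/σ²; posterior mean is the precision-weighted average of μ₀ and x̄.
σ₀² = 26.63² = 709.1569, σ² = 7.63² = 58.2169; σ² + n·σ₀² = 58.2169 + 9·709.1569 = 6440.629.
Posterior precision = 1/σ₀² + n/σ² = 1/709.1569 + 9/58.2169 = (σ² + n·σ₀²)/(σ₀²σ²) = 6440.629/(709.1569·58.2169); posterior variance σₙ² = σ₀²σ²/(σ² + n·σ₀²) = 709.1569·58.2169/6440.629 = 6.410075.
Posterior SD = √σₙ² = √(709.1569·58.2169/6440.629) = 2.5318.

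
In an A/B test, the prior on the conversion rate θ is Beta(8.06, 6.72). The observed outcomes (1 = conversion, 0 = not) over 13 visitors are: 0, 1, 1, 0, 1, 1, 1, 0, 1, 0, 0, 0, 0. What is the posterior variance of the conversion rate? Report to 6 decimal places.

0.008685

The Beta prior is conjugate to a Binomial/Bernoulli likelihood; the update adds successes to α and failures to β.
Posterior: Beta(α+k, β+n−k) = Beta(8.06+6, 6.72+7) = Beta(14.06, 13.72).
Var = αβ/((α+β)²(α+β+1)) = 14.06·13.72/(27.78²·28.78) = 0.008685.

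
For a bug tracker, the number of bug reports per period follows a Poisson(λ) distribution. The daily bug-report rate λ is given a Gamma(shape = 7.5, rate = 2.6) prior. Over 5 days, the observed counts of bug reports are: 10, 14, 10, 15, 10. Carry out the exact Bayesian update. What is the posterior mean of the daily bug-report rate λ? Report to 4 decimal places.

8.7500

With a Gamma(shape α, rate β) prior, the Poisson likelihood is conjugate: the posterior is Gamma(α + ΣXᵢ, β + n).
Sum of counts S = 59 over n = 5 days.
Posterior: Gamma(α+S, β+n) = Gamma(7.5+59, 2.6+5) = Gamma(66.5, 7.6).
Posterior mean = α/β = 66.5/7.6 = 8.7500.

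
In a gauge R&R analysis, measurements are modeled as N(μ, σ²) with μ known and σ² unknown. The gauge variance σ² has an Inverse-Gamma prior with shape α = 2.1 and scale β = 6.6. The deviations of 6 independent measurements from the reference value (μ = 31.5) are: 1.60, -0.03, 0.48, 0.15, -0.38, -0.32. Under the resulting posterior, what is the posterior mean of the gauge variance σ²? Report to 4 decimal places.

1.9830

With known mean μ and an Inverse-Gamma(α, β) prior on σ², the Normal likelihood is conjugate: posterior is Inv-Gamma(α + n/2, β + Σ(xᵢ−μ)²/2).
Σ(xᵢ−μ)² = (1.60)² + (-0.03)² + (0.48)² + (0.15)² + (-0.38)² + (-0.32)² = 3.0606.
Posterior: Inv-Gamma(2.1 + 6/2, 6.6 + 3.0606/2) = Inv-Gamma(5.10, 8.13030).
E[σ²|data] = β/(α−1) = 8.13030/4.10 = 1.9830.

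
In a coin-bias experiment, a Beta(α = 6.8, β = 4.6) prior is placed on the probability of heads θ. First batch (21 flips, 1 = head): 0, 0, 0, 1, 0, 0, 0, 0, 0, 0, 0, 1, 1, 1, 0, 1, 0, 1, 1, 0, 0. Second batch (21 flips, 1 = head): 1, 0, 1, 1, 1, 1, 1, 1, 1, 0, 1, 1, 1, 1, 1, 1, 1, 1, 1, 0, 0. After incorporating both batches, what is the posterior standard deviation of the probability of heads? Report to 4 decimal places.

0.0670

The Beta prior is conjugate to a Binomial/Bernoulli likelihood; the update adds successes to α and failures to β.
After batch 1: Beta(6.8+7, 4.6+14) = Beta(13.8, 18.6).
After batch 2: Beta(13.8+17, 18.6+4) = Beta(30.8, 22.6).
Var = αβ/((α+β)²(α+β+1)) = 30.8·22.6/(53.4²·54.4) = 0.00448722; SD = √0.00448722 = 0.0670.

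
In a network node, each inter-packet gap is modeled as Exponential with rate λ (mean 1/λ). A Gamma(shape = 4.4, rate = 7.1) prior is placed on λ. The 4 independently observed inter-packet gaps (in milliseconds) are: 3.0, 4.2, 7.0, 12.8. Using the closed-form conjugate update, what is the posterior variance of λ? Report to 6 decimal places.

0.007224

With a Gamma(shape α, rate β) prior on the exponential rate λ, the posterior after n observations with total T = Σxᵢ is Gamma(α+n, β+T).
Sum of observations T = 27.0 milliseconds; n = 4.
Posterior: Gamma(4.4+4, 7.1+27.0) = Gamma(8.4, 34.1).
Var = α/β² = 0.007224.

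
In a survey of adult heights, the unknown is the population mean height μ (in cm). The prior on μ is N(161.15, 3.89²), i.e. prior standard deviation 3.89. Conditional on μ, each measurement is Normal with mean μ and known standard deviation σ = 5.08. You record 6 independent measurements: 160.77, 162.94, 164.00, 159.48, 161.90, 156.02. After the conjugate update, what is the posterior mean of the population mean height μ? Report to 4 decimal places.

160.9177

For Normal data with known variance σ², a Normal(μ₀, σ₀²) prior on μ is conjugate. Posterior precision = 1/σ₀² + n/σ²; posterior mean is the precision-weighted average of μ₀ and x̄.
Σxᵢ = 160.77 + 162.94 + 164.00 + 159.48 + 161.90 + 156.02 = 965.11, so n·x̄ = 965.11.
σ₀² = 3.89² = 15.1321, σ² = 5.08² = 25.8064; σ² + n·σ₀² = 25.8064 + 6·15.1321 = 116.599.
Posterior mean = (μ₀/σ₀² + n·x̄/σ²)/(1/σ₀² + n/σ²) = (σ²·μ₀ + σ₀²·n·x̄)/(σ² + n·σ₀²) = (25.8064·161.15 + 15.1321·965.11)/116.599 = 18762.842391/116.599 = 160.9177.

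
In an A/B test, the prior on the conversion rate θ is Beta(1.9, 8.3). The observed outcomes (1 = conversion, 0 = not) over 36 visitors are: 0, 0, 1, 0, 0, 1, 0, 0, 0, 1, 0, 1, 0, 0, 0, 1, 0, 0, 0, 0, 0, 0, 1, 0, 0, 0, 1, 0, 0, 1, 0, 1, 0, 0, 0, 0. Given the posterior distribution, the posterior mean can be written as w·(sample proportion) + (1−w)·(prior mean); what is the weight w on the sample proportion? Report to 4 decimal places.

0.7792

The Beta prior is conjugate to a Binomial/Bernoulli likelihood; the update adds successes to α and failures to β.
Posterior mean = (α₀+k)/(α₀+β₀+n) = [n/(α₀+β₀+n)]·(k/n) + [(α₀+β₀)/(α₀+β₀+n)]·α₀/(α₀+β₀), so only n and the prior enter the weight.
The weight on the data is w = n/(α₀+β₀+n) = 36/(1.9+8.3+36) = 36/46.2 = 0.7792.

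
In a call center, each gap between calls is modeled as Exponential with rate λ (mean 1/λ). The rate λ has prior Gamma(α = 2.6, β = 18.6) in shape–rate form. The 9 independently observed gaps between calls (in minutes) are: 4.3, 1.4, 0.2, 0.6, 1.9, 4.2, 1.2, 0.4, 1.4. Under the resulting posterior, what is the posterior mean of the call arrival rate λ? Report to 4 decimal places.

With a Gamma(shape α, rate β) prior on the exponential rate λ, the posterior after n observations with total T = Σxᵢ is Gamma(α+n, β+T).
Sum of observations T = 15.6 minutes; n = 9.
Posterior: Gamma(2.6+9, 18.6+15.6) = Gamma(11.6, 34.2).
Posterior mean of λ = α/β = 11.6/34.2 = 0.3392.

0.3392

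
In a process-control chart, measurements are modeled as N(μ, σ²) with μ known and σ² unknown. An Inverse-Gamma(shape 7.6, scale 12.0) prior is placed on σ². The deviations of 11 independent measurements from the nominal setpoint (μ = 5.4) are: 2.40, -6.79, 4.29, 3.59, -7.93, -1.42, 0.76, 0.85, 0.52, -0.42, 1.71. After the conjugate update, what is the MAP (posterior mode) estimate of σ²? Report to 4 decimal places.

With known mean μ and an Inverse-Gamma(α, β) prior on σ², the Normal likelihood is conjugate: posterior is Inv-Gamma(α + n/2, β + Σ(xᵢ−μ)²/2).
Σ(xᵢ−μ)² = (2.40)² + (-6.79)² + (4.29)² + (3.59)² + (-7.93)² + (-1.42)² + (0.76)² + (0.85)² + (0.52)² + (-0.42)² + (1.71)² = 152.7286.
Posterior: Inv-Gamma(7.6 + 11/2, 12.0 + 152.7286/2) = Inv-Gamma(13.10, 88.36430).
Mode = β/(α+1) = 88.36430/14.10 = 6.2670.

6.2670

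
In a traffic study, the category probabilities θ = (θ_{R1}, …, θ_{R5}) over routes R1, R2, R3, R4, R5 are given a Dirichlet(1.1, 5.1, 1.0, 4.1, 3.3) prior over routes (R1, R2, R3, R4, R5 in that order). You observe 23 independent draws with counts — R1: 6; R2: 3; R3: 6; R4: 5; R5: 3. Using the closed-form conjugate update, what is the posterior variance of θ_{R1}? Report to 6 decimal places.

0.003968

The Dirichlet prior is conjugate to the Multinomial likelihood: each posterior αⱼ = prior αⱼ + observed count nⱼ.
Posterior concentration: (7.1, 8.1, 7.0, 9.1, 6.3), total = 37.6.
Var[θ_j] = α_j(Σα−α_j)/((Σα)²(Σα+1)) = 7.1·30.5/(37.6²·38.6) = 0.003968.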